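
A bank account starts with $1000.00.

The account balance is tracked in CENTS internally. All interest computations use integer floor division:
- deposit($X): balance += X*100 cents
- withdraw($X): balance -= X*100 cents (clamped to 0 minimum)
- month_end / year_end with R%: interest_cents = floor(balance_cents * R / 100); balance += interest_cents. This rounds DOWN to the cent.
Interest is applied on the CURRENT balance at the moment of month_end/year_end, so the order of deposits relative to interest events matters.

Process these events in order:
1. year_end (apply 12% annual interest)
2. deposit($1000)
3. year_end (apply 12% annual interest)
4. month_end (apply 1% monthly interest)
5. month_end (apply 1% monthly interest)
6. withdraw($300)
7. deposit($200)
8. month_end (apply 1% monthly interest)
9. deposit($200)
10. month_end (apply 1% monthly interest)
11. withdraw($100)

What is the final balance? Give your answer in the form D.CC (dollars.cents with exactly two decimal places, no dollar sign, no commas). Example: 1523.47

Answer: 2470.79

Derivation:
After 1 (year_end (apply 12% annual interest)): balance=$1120.00 total_interest=$120.00
After 2 (deposit($1000)): balance=$2120.00 total_interest=$120.00
After 3 (year_end (apply 12% annual interest)): balance=$2374.40 total_interest=$374.40
After 4 (month_end (apply 1% monthly interest)): balance=$2398.14 total_interest=$398.14
After 5 (month_end (apply 1% monthly interest)): balance=$2422.12 total_interest=$422.12
After 6 (withdraw($300)): balance=$2122.12 total_interest=$422.12
After 7 (deposit($200)): balance=$2322.12 total_interest=$422.12
After 8 (month_end (apply 1% monthly interest)): balance=$2345.34 total_interest=$445.34
After 9 (deposit($200)): balance=$2545.34 total_interest=$445.34
After 10 (month_end (apply 1% monthly interest)): balance=$2570.79 total_interest=$470.79
After 11 (withdraw($100)): balance=$2470.79 total_interest=$470.79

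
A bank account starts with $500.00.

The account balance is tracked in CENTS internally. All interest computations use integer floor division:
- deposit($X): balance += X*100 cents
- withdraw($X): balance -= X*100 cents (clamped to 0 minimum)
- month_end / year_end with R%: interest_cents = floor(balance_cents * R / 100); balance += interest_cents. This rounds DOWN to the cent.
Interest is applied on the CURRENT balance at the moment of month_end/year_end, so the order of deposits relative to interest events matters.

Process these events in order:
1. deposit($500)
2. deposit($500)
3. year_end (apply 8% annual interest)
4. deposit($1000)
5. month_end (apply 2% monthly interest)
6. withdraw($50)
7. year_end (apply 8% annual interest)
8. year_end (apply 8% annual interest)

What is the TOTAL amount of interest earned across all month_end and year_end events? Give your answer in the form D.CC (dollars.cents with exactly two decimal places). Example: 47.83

After 1 (deposit($500)): balance=$1000.00 total_interest=$0.00
After 2 (deposit($500)): balance=$1500.00 total_interest=$0.00
After 3 (year_end (apply 8% annual interest)): balance=$1620.00 total_interest=$120.00
After 4 (deposit($1000)): balance=$2620.00 total_interest=$120.00
After 5 (month_end (apply 2% monthly interest)): balance=$2672.40 total_interest=$172.40
After 6 (withdraw($50)): balance=$2622.40 total_interest=$172.40
After 7 (year_end (apply 8% annual interest)): balance=$2832.19 total_interest=$382.19
After 8 (year_end (apply 8% annual interest)): balance=$3058.76 total_interest=$608.76

Answer: 608.76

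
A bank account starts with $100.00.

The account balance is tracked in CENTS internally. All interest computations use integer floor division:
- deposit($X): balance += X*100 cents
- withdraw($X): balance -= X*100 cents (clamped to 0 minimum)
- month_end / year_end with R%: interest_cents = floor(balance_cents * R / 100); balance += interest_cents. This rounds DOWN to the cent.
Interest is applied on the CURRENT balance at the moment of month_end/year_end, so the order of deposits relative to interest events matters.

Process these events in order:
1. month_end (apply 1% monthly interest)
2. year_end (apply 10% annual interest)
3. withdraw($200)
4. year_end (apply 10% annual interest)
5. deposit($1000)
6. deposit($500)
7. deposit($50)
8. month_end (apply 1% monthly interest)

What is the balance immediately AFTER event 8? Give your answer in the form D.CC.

Answer: 1565.50

Derivation:
After 1 (month_end (apply 1% monthly interest)): balance=$101.00 total_interest=$1.00
After 2 (year_end (apply 10% annual interest)): balance=$111.10 total_interest=$11.10
After 3 (withdraw($200)): balance=$0.00 total_interest=$11.10
After 4 (year_end (apply 10% annual interest)): balance=$0.00 total_interest=$11.10
After 5 (deposit($1000)): balance=$1000.00 total_interest=$11.10
After 6 (deposit($500)): balance=$1500.00 total_interest=$11.10
After 7 (deposit($50)): balance=$1550.00 total_interest=$11.10
After 8 (month_end (apply 1% monthly interest)): balance=$1565.50 total_interest=$26.60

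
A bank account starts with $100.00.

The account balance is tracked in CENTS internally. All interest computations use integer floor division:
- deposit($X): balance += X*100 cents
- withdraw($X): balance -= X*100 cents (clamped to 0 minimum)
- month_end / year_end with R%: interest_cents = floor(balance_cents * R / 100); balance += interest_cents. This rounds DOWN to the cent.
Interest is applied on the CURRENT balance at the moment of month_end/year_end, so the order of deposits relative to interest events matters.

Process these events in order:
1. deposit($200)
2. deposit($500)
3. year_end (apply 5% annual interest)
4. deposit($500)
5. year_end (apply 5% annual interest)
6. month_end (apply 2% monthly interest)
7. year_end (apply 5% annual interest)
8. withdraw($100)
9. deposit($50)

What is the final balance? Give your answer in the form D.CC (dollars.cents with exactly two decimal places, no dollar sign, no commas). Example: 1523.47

After 1 (deposit($200)): balance=$300.00 total_interest=$0.00
After 2 (deposit($500)): balance=$800.00 total_interest=$0.00
After 3 (year_end (apply 5% annual interest)): balance=$840.00 total_interest=$40.00
After 4 (deposit($500)): balance=$1340.00 total_interest=$40.00
After 5 (year_end (apply 5% annual interest)): balance=$1407.00 total_interest=$107.00
After 6 (month_end (apply 2% monthly interest)): balance=$1435.14 total_interest=$135.14
After 7 (year_end (apply 5% annual interest)): balance=$1506.89 total_interest=$206.89
After 8 (withdraw($100)): balance=$1406.89 total_interest=$206.89
After 9 (deposit($50)): balance=$1456.89 total_interest=$206.89

Answer: 1456.89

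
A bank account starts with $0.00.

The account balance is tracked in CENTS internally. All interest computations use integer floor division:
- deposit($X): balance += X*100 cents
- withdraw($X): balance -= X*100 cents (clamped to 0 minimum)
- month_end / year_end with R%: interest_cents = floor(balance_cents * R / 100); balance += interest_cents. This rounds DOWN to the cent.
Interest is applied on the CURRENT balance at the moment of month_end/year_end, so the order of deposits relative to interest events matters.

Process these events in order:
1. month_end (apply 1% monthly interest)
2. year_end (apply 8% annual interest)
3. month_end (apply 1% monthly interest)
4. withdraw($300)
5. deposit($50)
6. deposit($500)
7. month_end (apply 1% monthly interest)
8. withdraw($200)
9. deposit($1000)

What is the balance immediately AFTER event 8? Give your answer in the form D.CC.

Answer: 355.50

Derivation:
After 1 (month_end (apply 1% monthly interest)): balance=$0.00 total_interest=$0.00
After 2 (year_end (apply 8% annual interest)): balance=$0.00 total_interest=$0.00
After 3 (month_end (apply 1% monthly interest)): balance=$0.00 total_interest=$0.00
After 4 (withdraw($300)): balance=$0.00 total_interest=$0.00
After 5 (deposit($50)): balance=$50.00 total_interest=$0.00
After 6 (deposit($500)): balance=$550.00 total_interest=$0.00
After 7 (month_end (apply 1% monthly interest)): balance=$555.50 total_interest=$5.50
After 8 (withdraw($200)): balance=$355.50 total_interest=$5.50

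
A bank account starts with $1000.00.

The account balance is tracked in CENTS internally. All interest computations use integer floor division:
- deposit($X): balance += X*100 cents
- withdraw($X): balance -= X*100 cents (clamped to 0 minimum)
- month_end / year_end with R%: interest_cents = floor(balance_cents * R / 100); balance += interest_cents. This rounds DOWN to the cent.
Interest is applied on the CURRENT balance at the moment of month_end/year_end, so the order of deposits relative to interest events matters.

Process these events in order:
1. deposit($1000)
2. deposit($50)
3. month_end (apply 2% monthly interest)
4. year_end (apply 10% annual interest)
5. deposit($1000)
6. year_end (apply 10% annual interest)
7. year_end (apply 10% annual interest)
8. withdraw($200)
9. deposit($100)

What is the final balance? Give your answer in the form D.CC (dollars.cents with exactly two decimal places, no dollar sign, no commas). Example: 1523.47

Answer: 3893.12

Derivation:
After 1 (deposit($1000)): balance=$2000.00 total_interest=$0.00
After 2 (deposit($50)): balance=$2050.00 total_interest=$0.00
After 3 (month_end (apply 2% monthly interest)): balance=$2091.00 total_interest=$41.00
After 4 (year_end (apply 10% annual interest)): balance=$2300.10 total_interest=$250.10
After 5 (deposit($1000)): balance=$3300.10 total_interest=$250.10
After 6 (year_end (apply 10% annual interest)): balance=$3630.11 total_interest=$580.11
After 7 (year_end (apply 10% annual interest)): balance=$3993.12 total_interest=$943.12
After 8 (withdraw($200)): balance=$3793.12 total_interest=$943.12
After 9 (deposit($100)): balance=$3893.12 total_interest=$943.12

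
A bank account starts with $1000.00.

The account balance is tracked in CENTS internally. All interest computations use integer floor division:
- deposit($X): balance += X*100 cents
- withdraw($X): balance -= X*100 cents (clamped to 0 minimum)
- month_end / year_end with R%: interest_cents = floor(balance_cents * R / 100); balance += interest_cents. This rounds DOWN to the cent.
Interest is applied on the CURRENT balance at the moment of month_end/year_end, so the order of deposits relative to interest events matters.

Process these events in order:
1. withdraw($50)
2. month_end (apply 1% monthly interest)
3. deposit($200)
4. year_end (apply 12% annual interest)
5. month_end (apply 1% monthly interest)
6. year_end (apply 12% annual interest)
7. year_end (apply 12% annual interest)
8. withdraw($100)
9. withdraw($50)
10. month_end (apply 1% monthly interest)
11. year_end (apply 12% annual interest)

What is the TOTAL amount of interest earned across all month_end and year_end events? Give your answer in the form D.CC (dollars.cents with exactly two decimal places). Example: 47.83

After 1 (withdraw($50)): balance=$950.00 total_interest=$0.00
After 2 (month_end (apply 1% monthly interest)): balance=$959.50 total_interest=$9.50
After 3 (deposit($200)): balance=$1159.50 total_interest=$9.50
After 4 (year_end (apply 12% annual interest)): balance=$1298.64 total_interest=$148.64
After 5 (month_end (apply 1% monthly interest)): balance=$1311.62 total_interest=$161.62
After 6 (year_end (apply 12% annual interest)): balance=$1469.01 total_interest=$319.01
After 7 (year_end (apply 12% annual interest)): balance=$1645.29 total_interest=$495.29
After 8 (withdraw($100)): balance=$1545.29 total_interest=$495.29
After 9 (withdraw($50)): balance=$1495.29 total_interest=$495.29
After 10 (month_end (apply 1% monthly interest)): balance=$1510.24 total_interest=$510.24
After 11 (year_end (apply 12% annual interest)): balance=$1691.46 total_interest=$691.46

Answer: 691.46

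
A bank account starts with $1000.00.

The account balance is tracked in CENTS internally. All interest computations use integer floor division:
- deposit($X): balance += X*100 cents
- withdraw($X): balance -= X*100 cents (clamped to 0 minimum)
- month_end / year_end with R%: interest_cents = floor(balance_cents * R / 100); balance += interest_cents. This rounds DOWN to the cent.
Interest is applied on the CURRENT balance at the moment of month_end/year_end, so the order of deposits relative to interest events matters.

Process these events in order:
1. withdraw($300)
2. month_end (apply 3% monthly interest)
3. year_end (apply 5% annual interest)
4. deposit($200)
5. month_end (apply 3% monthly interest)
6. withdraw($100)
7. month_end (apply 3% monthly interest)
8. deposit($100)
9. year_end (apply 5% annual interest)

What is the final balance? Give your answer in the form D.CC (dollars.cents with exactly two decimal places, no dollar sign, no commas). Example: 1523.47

Answer: 1062.94

Derivation:
After 1 (withdraw($300)): balance=$700.00 total_interest=$0.00
After 2 (month_end (apply 3% monthly interest)): balance=$721.00 total_interest=$21.00
After 3 (year_end (apply 5% annual interest)): balance=$757.05 total_interest=$57.05
After 4 (deposit($200)): balance=$957.05 total_interest=$57.05
After 5 (month_end (apply 3% monthly interest)): balance=$985.76 total_interest=$85.76
After 6 (withdraw($100)): balance=$885.76 total_interest=$85.76
After 7 (month_end (apply 3% monthly interest)): balance=$912.33 total_interest=$112.33
After 8 (deposit($100)): balance=$1012.33 total_interest=$112.33
After 9 (year_end (apply 5% annual interest)): balance=$1062.94 total_interest=$162.94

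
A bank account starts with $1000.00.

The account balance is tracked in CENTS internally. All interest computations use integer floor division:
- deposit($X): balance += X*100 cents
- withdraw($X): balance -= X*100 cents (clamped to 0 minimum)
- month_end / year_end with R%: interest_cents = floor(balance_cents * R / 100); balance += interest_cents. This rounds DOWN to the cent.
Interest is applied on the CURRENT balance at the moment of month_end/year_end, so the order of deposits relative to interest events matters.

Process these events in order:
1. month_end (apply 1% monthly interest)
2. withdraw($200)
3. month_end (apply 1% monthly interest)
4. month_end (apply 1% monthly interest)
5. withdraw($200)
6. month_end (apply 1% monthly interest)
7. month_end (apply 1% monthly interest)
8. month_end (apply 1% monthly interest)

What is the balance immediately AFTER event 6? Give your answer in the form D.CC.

After 1 (month_end (apply 1% monthly interest)): balance=$1010.00 total_interest=$10.00
After 2 (withdraw($200)): balance=$810.00 total_interest=$10.00
After 3 (month_end (apply 1% monthly interest)): balance=$818.10 total_interest=$18.10
After 4 (month_end (apply 1% monthly interest)): balance=$826.28 total_interest=$26.28
After 5 (withdraw($200)): balance=$626.28 total_interest=$26.28
After 6 (month_end (apply 1% monthly interest)): balance=$632.54 total_interest=$32.54

Answer: 632.54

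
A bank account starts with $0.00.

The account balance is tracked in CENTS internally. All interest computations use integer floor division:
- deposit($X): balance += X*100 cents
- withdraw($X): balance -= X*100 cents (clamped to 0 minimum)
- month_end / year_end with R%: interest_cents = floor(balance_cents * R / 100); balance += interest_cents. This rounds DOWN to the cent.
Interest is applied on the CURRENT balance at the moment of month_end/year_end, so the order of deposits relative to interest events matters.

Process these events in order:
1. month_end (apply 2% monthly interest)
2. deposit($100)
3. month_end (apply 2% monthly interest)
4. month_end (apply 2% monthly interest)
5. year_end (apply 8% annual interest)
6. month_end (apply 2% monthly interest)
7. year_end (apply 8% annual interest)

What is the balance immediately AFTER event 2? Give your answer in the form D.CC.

Answer: 100.00

Derivation:
After 1 (month_end (apply 2% monthly interest)): balance=$0.00 total_interest=$0.00
After 2 (deposit($100)): balance=$100.00 total_interest=$0.00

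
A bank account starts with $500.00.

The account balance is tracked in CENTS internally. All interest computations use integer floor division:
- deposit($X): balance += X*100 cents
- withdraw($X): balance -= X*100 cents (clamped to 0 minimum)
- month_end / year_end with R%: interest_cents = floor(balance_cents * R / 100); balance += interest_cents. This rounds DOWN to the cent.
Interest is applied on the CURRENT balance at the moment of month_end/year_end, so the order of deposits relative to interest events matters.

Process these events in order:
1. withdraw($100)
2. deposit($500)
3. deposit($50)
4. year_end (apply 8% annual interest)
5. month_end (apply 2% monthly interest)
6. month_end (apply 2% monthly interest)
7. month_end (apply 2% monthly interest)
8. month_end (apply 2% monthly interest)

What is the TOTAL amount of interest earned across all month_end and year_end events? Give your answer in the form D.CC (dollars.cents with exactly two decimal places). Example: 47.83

After 1 (withdraw($100)): balance=$400.00 total_interest=$0.00
After 2 (deposit($500)): balance=$900.00 total_interest=$0.00
After 3 (deposit($50)): balance=$950.00 total_interest=$0.00
After 4 (year_end (apply 8% annual interest)): balance=$1026.00 total_interest=$76.00
After 5 (month_end (apply 2% monthly interest)): balance=$1046.52 total_interest=$96.52
After 6 (month_end (apply 2% monthly interest)): balance=$1067.45 total_interest=$117.45
After 7 (month_end (apply 2% monthly interest)): balance=$1088.79 total_interest=$138.79
After 8 (month_end (apply 2% monthly interest)): balance=$1110.56 total_interest=$160.56

Answer: 160.56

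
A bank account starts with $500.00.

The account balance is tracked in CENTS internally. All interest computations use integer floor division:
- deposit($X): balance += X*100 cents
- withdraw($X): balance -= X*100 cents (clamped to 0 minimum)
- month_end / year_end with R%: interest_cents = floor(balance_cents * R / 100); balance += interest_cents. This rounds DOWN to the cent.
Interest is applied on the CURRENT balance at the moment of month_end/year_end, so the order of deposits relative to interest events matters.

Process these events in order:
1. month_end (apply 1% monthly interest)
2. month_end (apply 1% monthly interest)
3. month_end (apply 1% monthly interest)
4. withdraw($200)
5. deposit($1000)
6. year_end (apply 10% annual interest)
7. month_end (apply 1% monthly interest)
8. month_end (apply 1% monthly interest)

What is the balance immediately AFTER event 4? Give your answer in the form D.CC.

Answer: 315.15

Derivation:
After 1 (month_end (apply 1% monthly interest)): balance=$505.00 total_interest=$5.00
After 2 (month_end (apply 1% monthly interest)): balance=$510.05 total_interest=$10.05
After 3 (month_end (apply 1% monthly interest)): balance=$515.15 total_interest=$15.15
After 4 (withdraw($200)): balance=$315.15 total_interest=$15.15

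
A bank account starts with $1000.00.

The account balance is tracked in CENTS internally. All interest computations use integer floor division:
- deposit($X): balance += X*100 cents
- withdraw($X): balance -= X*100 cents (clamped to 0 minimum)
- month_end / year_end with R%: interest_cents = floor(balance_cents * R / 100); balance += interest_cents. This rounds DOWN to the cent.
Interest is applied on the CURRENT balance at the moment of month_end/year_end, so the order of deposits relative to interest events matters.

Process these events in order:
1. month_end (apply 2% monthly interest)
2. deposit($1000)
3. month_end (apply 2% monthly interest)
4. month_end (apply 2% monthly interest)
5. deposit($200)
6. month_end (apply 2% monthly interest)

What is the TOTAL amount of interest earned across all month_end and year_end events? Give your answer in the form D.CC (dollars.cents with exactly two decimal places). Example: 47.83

After 1 (month_end (apply 2% monthly interest)): balance=$1020.00 total_interest=$20.00
After 2 (deposit($1000)): balance=$2020.00 total_interest=$20.00
After 3 (month_end (apply 2% monthly interest)): balance=$2060.40 total_interest=$60.40
After 4 (month_end (apply 2% monthly interest)): balance=$2101.60 total_interest=$101.60
After 5 (deposit($200)): balance=$2301.60 total_interest=$101.60
After 6 (month_end (apply 2% monthly interest)): balance=$2347.63 total_interest=$147.63

Answer: 147.63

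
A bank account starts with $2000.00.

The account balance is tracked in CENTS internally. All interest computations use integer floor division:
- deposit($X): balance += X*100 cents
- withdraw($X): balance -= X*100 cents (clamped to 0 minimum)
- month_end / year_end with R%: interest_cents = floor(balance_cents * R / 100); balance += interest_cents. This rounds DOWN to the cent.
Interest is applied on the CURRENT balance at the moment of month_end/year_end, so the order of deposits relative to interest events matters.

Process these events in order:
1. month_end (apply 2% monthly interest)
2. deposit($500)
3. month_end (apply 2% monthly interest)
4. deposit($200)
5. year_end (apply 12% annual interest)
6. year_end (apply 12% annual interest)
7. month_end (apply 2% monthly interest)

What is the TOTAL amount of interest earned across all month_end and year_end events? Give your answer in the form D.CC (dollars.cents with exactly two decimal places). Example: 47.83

Answer: 870.78

Derivation:
After 1 (month_end (apply 2% monthly interest)): balance=$2040.00 total_interest=$40.00
After 2 (deposit($500)): balance=$2540.00 total_interest=$40.00
After 3 (month_end (apply 2% monthly interest)): balance=$2590.80 total_interest=$90.80
After 4 (deposit($200)): balance=$2790.80 total_interest=$90.80
After 5 (year_end (apply 12% annual interest)): balance=$3125.69 total_interest=$425.69
After 6 (year_end (apply 12% annual interest)): balance=$3500.77 total_interest=$800.77
After 7 (month_end (apply 2% monthly interest)): balance=$3570.78 total_interest=$870.78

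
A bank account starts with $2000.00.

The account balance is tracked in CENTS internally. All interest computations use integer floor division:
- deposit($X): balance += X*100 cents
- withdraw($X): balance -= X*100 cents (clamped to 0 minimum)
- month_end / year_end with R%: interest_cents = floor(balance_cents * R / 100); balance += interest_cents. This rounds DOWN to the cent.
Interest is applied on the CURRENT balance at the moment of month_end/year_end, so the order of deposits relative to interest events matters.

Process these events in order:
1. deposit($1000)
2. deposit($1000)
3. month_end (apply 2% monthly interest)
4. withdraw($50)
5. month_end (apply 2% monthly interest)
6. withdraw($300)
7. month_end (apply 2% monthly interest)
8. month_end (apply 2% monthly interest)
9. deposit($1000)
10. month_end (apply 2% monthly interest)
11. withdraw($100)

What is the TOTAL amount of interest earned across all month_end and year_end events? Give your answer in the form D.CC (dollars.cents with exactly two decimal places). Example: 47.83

After 1 (deposit($1000)): balance=$3000.00 total_interest=$0.00
After 2 (deposit($1000)): balance=$4000.00 total_interest=$0.00
After 3 (month_end (apply 2% monthly interest)): balance=$4080.00 total_interest=$80.00
After 4 (withdraw($50)): balance=$4030.00 total_interest=$80.00
After 5 (month_end (apply 2% monthly interest)): balance=$4110.60 total_interest=$160.60
After 6 (withdraw($300)): balance=$3810.60 total_interest=$160.60
After 7 (month_end (apply 2% monthly interest)): balance=$3886.81 total_interest=$236.81
After 8 (month_end (apply 2% monthly interest)): balance=$3964.54 total_interest=$314.54
After 9 (deposit($1000)): balance=$4964.54 total_interest=$314.54
After 10 (month_end (apply 2% monthly interest)): balance=$5063.83 total_interest=$413.83
After 11 (withdraw($100)): balance=$4963.83 total_interest=$413.83

Answer: 413.83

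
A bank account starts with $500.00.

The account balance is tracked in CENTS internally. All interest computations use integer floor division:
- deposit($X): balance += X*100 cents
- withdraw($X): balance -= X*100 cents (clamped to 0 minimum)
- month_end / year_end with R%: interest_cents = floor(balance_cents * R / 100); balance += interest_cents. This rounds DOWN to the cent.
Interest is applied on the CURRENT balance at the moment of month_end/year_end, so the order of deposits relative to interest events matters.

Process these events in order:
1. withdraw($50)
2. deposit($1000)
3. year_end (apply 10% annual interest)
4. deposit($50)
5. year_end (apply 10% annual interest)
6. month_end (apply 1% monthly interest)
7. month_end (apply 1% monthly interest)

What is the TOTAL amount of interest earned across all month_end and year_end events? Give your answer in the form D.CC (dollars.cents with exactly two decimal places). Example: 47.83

Answer: 345.86

Derivation:
After 1 (withdraw($50)): balance=$450.00 total_interest=$0.00
After 2 (deposit($1000)): balance=$1450.00 total_interest=$0.00
After 3 (year_end (apply 10% annual interest)): balance=$1595.00 total_interest=$145.00
After 4 (deposit($50)): balance=$1645.00 total_interest=$145.00
After 5 (year_end (apply 10% annual interest)): balance=$1809.50 total_interest=$309.50
After 6 (month_end (apply 1% monthly interest)): balance=$1827.59 total_interest=$327.59
After 7 (month_end (apply 1% monthly interest)): balance=$1845.86 total_interest=$345.86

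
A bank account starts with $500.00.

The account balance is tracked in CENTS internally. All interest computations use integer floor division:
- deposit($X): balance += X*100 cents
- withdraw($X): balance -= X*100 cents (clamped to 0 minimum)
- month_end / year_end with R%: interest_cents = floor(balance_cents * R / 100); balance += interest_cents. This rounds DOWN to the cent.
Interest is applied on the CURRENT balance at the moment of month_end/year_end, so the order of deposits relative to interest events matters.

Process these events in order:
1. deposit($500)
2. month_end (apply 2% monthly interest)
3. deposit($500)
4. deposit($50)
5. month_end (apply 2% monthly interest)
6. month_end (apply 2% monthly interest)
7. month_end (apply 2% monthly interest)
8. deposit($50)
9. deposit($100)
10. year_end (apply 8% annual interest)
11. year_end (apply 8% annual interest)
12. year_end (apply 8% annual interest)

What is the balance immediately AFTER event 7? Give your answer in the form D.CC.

Answer: 1666.08

Derivation:
After 1 (deposit($500)): balance=$1000.00 total_interest=$0.00
After 2 (month_end (apply 2% monthly interest)): balance=$1020.00 total_interest=$20.00
After 3 (deposit($500)): balance=$1520.00 total_interest=$20.00
After 4 (deposit($50)): balance=$1570.00 total_interest=$20.00
After 5 (month_end (apply 2% monthly interest)): balance=$1601.40 total_interest=$51.40
After 6 (month_end (apply 2% monthly interest)): balance=$1633.42 total_interest=$83.42
After 7 (month_end (apply 2% monthly interest)): balance=$1666.08 total_interest=$116.08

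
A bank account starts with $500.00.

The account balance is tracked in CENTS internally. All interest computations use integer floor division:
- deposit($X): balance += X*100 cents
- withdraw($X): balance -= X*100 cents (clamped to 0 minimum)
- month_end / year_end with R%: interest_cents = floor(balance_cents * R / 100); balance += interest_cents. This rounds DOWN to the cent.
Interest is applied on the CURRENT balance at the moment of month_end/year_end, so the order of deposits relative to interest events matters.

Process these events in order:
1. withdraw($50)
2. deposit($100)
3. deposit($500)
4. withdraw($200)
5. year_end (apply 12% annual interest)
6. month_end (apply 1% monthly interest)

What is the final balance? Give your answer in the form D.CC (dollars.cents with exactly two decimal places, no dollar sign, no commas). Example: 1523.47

Answer: 961.52

Derivation:
After 1 (withdraw($50)): balance=$450.00 total_interest=$0.00
After 2 (deposit($100)): balance=$550.00 total_interest=$0.00
After 3 (deposit($500)): balance=$1050.00 total_interest=$0.00
After 4 (withdraw($200)): balance=$850.00 total_interest=$0.00
After 5 (year_end (apply 12% annual interest)): balance=$952.00 total_interest=$102.00
After 6 (month_end (apply 1% monthly interest)): balance=$961.52 total_interest=$111.52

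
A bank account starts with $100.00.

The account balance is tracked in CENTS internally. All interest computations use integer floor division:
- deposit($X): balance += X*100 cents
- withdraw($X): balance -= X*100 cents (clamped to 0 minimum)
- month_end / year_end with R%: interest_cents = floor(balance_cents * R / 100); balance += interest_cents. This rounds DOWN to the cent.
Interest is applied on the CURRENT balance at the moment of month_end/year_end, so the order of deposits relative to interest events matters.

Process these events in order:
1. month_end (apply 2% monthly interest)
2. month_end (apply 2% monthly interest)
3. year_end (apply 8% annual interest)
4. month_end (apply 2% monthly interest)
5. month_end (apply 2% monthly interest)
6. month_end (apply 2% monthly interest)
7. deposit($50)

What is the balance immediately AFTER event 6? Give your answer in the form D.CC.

After 1 (month_end (apply 2% monthly interest)): balance=$102.00 total_interest=$2.00
After 2 (month_end (apply 2% monthly interest)): balance=$104.04 total_interest=$4.04
After 3 (year_end (apply 8% annual interest)): balance=$112.36 total_interest=$12.36
After 4 (month_end (apply 2% monthly interest)): balance=$114.60 total_interest=$14.60
After 5 (month_end (apply 2% monthly interest)): balance=$116.89 total_interest=$16.89
After 6 (month_end (apply 2% monthly interest)): balance=$119.22 total_interest=$19.22

Answer: 119.22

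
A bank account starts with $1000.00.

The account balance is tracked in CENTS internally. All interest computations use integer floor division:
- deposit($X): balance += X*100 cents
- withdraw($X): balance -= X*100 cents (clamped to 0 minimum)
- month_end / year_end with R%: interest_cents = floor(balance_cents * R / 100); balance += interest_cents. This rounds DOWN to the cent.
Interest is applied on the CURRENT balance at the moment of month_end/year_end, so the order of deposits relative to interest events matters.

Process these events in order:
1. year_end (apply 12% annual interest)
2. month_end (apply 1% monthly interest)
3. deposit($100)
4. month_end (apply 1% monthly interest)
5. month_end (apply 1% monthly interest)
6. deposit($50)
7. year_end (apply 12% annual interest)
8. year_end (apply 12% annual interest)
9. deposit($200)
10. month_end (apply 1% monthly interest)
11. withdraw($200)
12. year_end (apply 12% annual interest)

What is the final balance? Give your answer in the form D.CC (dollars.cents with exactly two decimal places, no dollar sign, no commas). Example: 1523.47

After 1 (year_end (apply 12% annual interest)): balance=$1120.00 total_interest=$120.00
After 2 (month_end (apply 1% monthly interest)): balance=$1131.20 total_interest=$131.20
After 3 (deposit($100)): balance=$1231.20 total_interest=$131.20
After 4 (month_end (apply 1% monthly interest)): balance=$1243.51 total_interest=$143.51
After 5 (month_end (apply 1% monthly interest)): balance=$1255.94 total_interest=$155.94
After 6 (deposit($50)): balance=$1305.94 total_interest=$155.94
After 7 (year_end (apply 12% annual interest)): balance=$1462.65 total_interest=$312.65
After 8 (year_end (apply 12% annual interest)): balance=$1638.16 total_interest=$488.16
After 9 (deposit($200)): balance=$1838.16 total_interest=$488.16
After 10 (month_end (apply 1% monthly interest)): balance=$1856.54 total_interest=$506.54
After 11 (withdraw($200)): balance=$1656.54 total_interest=$506.54
After 12 (year_end (apply 12% annual interest)): balance=$1855.32 total_interest=$705.32

Answer: 1855.32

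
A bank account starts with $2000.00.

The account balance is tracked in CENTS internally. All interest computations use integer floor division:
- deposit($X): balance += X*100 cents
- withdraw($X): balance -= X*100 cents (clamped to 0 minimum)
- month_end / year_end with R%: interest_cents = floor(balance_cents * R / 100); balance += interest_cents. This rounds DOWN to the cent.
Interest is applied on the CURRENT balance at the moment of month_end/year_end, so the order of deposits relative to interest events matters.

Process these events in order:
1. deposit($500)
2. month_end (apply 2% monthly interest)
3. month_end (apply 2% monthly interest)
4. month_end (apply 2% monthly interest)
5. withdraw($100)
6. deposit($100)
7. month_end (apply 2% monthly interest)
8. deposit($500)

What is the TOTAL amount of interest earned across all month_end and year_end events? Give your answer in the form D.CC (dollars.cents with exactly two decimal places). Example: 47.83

Answer: 206.08

Derivation:
After 1 (deposit($500)): balance=$2500.00 total_interest=$0.00
After 2 (month_end (apply 2% monthly interest)): balance=$2550.00 total_interest=$50.00
After 3 (month_end (apply 2% monthly interest)): balance=$2601.00 total_interest=$101.00
After 4 (month_end (apply 2% monthly interest)): balance=$2653.02 total_interest=$153.02
After 5 (withdraw($100)): balance=$2553.02 total_interest=$153.02
After 6 (deposit($100)): balance=$2653.02 total_interest=$153.02
After 7 (month_end (apply 2% monthly interest)): balance=$2706.08 total_interest=$206.08
After 8 (deposit($500)): balance=$3206.08 total_interest=$206.08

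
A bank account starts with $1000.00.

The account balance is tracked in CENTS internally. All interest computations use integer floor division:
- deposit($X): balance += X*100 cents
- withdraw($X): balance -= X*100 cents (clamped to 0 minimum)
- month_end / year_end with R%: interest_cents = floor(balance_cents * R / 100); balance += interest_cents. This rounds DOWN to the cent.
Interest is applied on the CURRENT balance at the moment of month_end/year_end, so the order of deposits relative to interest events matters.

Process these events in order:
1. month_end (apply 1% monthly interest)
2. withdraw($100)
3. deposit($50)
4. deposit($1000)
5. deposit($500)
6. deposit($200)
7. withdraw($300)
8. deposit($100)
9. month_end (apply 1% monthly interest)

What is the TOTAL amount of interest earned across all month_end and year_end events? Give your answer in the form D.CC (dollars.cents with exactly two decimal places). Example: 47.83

Answer: 34.60

Derivation:
After 1 (month_end (apply 1% monthly interest)): balance=$1010.00 total_interest=$10.00
After 2 (withdraw($100)): balance=$910.00 total_interest=$10.00
After 3 (deposit($50)): balance=$960.00 total_interest=$10.00
After 4 (deposit($1000)): balance=$1960.00 total_interest=$10.00
After 5 (deposit($500)): balance=$2460.00 total_interest=$10.00
After 6 (deposit($200)): balance=$2660.00 total_interest=$10.00
After 7 (withdraw($300)): balance=$2360.00 total_interest=$10.00
After 8 (deposit($100)): balance=$2460.00 total_interest=$10.00
After 9 (month_end (apply 1% monthly interest)): balance=$2484.60 total_interest=$34.60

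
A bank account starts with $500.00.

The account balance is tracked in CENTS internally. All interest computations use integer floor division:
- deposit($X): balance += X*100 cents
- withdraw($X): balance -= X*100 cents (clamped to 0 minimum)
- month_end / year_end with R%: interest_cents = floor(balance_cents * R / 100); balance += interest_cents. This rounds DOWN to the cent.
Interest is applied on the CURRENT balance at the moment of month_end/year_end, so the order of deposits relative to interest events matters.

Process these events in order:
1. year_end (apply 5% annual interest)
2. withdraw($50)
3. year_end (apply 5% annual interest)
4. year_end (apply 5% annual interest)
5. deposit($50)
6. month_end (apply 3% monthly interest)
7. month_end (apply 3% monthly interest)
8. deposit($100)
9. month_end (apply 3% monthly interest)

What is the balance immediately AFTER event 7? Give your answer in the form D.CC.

Answer: 608.61

Derivation:
After 1 (year_end (apply 5% annual interest)): balance=$525.00 total_interest=$25.00
After 2 (withdraw($50)): balance=$475.00 total_interest=$25.00
After 3 (year_end (apply 5% annual interest)): balance=$498.75 total_interest=$48.75
After 4 (year_end (apply 5% annual interest)): balance=$523.68 total_interest=$73.68
After 5 (deposit($50)): balance=$573.68 total_interest=$73.68
After 6 (month_end (apply 3% monthly interest)): balance=$590.89 total_interest=$90.89
After 7 (month_end (apply 3% monthly interest)): balance=$608.61 total_interest=$108.61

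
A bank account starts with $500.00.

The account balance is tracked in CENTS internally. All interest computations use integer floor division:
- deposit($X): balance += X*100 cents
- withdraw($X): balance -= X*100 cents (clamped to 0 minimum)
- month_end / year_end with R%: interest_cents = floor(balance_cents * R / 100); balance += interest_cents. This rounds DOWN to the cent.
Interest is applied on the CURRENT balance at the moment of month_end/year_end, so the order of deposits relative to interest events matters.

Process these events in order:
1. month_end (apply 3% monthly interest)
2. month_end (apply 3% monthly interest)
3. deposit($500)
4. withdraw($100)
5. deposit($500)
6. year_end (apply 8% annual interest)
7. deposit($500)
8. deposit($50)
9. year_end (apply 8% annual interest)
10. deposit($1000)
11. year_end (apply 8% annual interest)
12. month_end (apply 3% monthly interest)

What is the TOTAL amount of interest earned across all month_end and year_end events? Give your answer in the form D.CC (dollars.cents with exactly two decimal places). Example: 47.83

After 1 (month_end (apply 3% monthly interest)): balance=$515.00 total_interest=$15.00
After 2 (month_end (apply 3% monthly interest)): balance=$530.45 total_interest=$30.45
After 3 (deposit($500)): balance=$1030.45 total_interest=$30.45
After 4 (withdraw($100)): balance=$930.45 total_interest=$30.45
After 5 (deposit($500)): balance=$1430.45 total_interest=$30.45
After 6 (year_end (apply 8% annual interest)): balance=$1544.88 total_interest=$144.88
After 7 (deposit($500)): balance=$2044.88 total_interest=$144.88
After 8 (deposit($50)): balance=$2094.88 total_interest=$144.88
After 9 (year_end (apply 8% annual interest)): balance=$2262.47 total_interest=$312.47
After 10 (deposit($1000)): balance=$3262.47 total_interest=$312.47
After 11 (year_end (apply 8% annual interest)): balance=$3523.46 total_interest=$573.46
After 12 (month_end (apply 3% monthly interest)): balance=$3629.16 total_interest=$679.16

Answer: 679.16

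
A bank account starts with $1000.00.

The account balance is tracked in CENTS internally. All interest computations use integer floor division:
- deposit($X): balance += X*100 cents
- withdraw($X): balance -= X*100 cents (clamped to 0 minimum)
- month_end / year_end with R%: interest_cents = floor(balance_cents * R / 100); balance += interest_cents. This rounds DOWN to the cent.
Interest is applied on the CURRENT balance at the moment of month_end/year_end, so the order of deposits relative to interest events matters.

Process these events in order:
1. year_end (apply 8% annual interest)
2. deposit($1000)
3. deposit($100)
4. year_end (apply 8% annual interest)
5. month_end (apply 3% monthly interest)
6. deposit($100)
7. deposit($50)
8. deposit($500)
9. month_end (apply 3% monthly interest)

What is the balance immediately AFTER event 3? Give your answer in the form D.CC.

After 1 (year_end (apply 8% annual interest)): balance=$1080.00 total_interest=$80.00
After 2 (deposit($1000)): balance=$2080.00 total_interest=$80.00
After 3 (deposit($100)): balance=$2180.00 total_interest=$80.00

Answer: 2180.00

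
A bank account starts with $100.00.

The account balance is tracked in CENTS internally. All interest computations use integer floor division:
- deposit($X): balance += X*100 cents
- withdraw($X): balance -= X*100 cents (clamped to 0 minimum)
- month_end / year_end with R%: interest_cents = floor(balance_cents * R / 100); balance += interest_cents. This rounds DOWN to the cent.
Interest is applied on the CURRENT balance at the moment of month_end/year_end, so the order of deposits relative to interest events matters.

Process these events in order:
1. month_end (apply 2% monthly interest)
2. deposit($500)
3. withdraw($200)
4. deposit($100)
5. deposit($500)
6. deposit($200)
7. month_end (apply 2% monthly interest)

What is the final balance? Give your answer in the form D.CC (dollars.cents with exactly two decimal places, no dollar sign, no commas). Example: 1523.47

After 1 (month_end (apply 2% monthly interest)): balance=$102.00 total_interest=$2.00
After 2 (deposit($500)): balance=$602.00 total_interest=$2.00
After 3 (withdraw($200)): balance=$402.00 total_interest=$2.00
After 4 (deposit($100)): balance=$502.00 total_interest=$2.00
After 5 (deposit($500)): balance=$1002.00 total_interest=$2.00
After 6 (deposit($200)): balance=$1202.00 total_interest=$2.00
After 7 (month_end (apply 2% monthly interest)): balance=$1226.04 total_interest=$26.04

Answer: 1226.04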